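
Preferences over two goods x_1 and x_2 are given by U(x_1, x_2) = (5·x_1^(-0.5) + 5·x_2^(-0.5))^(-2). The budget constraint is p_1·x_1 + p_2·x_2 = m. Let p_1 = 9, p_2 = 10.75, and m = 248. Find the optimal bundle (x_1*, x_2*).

x_1* = 13.3699, x_2* = 11.8764

From the CES first-order condition, (x_2/x_1)^(1.5) = p_1/p_2.
Solve for the ratio: x_2/x_1 = [p_1/p_2]^(2/3).
With the ratio pinned down, the budget gives x_1* = m/(p_1 + p_2·(x_2/x_1)) and x_2* = (x_2/x_1)·x_1*.
Numerically x_2/x_1 = 0.888293, so x_1* = 248/(9 + 10.75·0.888293) = 13.3699 and x_2* = 0.888293·13.3699 = 11.8764.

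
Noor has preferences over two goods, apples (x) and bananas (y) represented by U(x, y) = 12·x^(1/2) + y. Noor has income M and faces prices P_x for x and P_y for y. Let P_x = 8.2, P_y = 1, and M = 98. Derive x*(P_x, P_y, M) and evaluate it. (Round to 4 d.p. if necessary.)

Set MRS = P_x/P_y: 6·x^(−1/2) = P_x/P_y.
Solve: √x = 6·P_y/P_x, so x*(P_x,P_y) = (6·P_y/P_x)², and y* = (M − P_x·x*)/P_y.
Plugging in: x* = (6·1/8.2)² = 0.5354.

x* = 0.5354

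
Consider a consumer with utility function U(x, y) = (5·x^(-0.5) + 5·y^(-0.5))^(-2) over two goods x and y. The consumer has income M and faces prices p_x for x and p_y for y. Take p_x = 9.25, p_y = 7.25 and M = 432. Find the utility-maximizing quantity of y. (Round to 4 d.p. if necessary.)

With the ratio pinned down, the budget gives x* = M/(p_x + p_y·(y/x)) and y* = (y/x)·x*.
Numerically y/x = 1.176348, so x* = 432/(9.25 + 7.25·1.176348) = 24.299 and y* = 1.176348·24.299 = 28.5841.

y* = 28.5841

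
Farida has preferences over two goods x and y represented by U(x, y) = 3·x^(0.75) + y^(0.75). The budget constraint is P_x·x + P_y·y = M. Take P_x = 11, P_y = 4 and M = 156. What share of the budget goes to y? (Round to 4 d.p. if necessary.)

MU_x ∝ 3·x^(-0.25), MU_y ∝ y^(-0.25), so MRS = 3·(y/x)^(0.25) = P_x/P_y.
Solve for the ratio: y/x = [(1/3)·P_x/P_y]^(4).
With the ratio pinned down, the budget gives x* = M/(P_x + P_y·(y/x)) and y* = (y/x)·x*.
Numerically y/x = 0.706067, so x* = 156/(11 + 4·0.706067) = 11.2845 and y* = 0.706067·11.2845 = 7.9676.
Expenditure on y: 4·7.9676 = 31.8705; share = 0.2043.

share on y = 0.2043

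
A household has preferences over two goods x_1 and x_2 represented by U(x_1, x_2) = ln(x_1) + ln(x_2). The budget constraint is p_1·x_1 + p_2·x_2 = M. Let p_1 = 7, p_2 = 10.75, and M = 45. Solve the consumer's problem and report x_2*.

x_2* = 2.093

The MRS is x_2/x_1. Set MRS = p_1/p_2.
Rearranging, p_2·x_2 = p_1·x_1. Substituting into the budget gives p_1·x_1·(1 + 1) = M.
Demand: x_1*(p_1,p_2,M) = 0.5·M/p_1 and x_2* = 0.5·M/p_2.
At p_1=7, p_2=10.75, M=45: x_2* = 0.5·45/10.75 = 2.093.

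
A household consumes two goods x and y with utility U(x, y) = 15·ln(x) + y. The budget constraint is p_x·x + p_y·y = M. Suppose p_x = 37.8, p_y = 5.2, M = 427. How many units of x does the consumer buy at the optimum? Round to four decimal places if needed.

MU_x = 15/x, MU_y = 1. Tangency: 15/x = p_x/p_y.
So x*(p_x,p_y) = 15·p_y/p_x, independent of income; and y* = (M − 15·p_y)/p_y.
At the given prices: x* = 15·5.2/37.8 = 2.0635.

x* = 2.0635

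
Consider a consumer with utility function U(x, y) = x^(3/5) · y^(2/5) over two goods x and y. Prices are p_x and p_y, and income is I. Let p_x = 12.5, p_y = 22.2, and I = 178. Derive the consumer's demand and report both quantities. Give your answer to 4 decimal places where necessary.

x* = 8.544, y* = 3.2072

MU_x/MU_y = (0.6·y)/(0.4·x); tangency sets this equal to p_x/p_y.
Rearranging, p_y·y = (2/3)·p_x·x. Substituting into the budget gives p_x·x·(1 + (2/3)) = I.
Demand: x*(p_x,p_y,I) = 0.6·I/p_x and y* = 0.4·I/p_y.
At p_x=12.5, p_y=22.2, I=178: x* = 0.6·178/12.5 = 8.544, y* = 3.2072.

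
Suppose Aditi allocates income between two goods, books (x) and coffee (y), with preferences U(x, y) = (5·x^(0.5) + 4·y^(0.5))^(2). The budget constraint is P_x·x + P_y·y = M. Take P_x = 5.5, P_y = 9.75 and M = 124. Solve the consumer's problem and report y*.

y* = 3.3736

MU_x ∝ 5·x^(-0.5), MU_y ∝ 4·y^(-0.5), so MRS = (5/4)·(y/x)^(0.5) = P_x/P_y.
Solve for the ratio: y/x = [(4/5)·P_x/P_y]^(2).
Substitute y = (y/x)·x into the budget: x* = M/(P_x + P_y·(y/x)).
Numerically y/x = 0.203655, so x* = 124/(5.5 + 9.75·0.203655) = 16.565 and y* = 0.203655·16.565 = 3.3736.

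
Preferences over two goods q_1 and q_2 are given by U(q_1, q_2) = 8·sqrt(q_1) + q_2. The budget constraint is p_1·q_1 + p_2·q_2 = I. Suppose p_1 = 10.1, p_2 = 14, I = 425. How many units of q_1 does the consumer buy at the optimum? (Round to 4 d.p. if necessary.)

Utility is quasi-linear in q_2; the FOC for q_1 is 4/√q_1 = p_1/p_2.
Thus q_1* = (4·p_2/p_1)² — independent of I — with the rest of income spent on q_2.
Plugging in: q_1* = (4·14/10.1)² = 30.7421.

q_1* = 30.7421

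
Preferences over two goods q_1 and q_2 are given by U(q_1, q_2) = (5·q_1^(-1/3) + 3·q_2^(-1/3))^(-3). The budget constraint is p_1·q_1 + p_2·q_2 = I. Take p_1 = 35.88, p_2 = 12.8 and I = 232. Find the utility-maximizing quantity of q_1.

Numerically q_2/q_1 = 1.47688, so q_1* = 232/(35.88 + 12.8·1.47688) = 4.2348.

q_1* = 4.2348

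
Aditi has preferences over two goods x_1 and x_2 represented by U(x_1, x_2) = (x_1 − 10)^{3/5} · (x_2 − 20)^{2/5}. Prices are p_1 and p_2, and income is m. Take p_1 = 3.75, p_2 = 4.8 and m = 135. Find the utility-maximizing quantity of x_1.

x_1* = 10.24

Discretionary income = 135 − 10·3.75 − 20·4.8 = 1.5; x_1* = 10 + 0.6·1.5/3.75 = 10.24.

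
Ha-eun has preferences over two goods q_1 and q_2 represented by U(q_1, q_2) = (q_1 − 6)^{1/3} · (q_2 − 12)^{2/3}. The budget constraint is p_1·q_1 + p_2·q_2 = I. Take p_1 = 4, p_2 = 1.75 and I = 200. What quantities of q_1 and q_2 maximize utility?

MRS = (1/2)·(q_2−12)/(q_1−6). Tangency with p_1/p_2 gives q_2−12 = 2·(p_1/p_2)·(q_1−6).
After buying the subsistence bundle (6, 12), a share 1/3 of the remaining income goes to q_1: q_1* = 6 + 1/3·(I − 6p_1 − 12p_2)/p_1.
Discretionary income = 200 − 6·4 − 12·1.75 = 155; q_1* = 6 + 1/3·155/4 = 18.9167; q_2* = 12 + 2/3·155/1.75 = 71.0476.

q_1* = 18.9167, q_2* = 71.0476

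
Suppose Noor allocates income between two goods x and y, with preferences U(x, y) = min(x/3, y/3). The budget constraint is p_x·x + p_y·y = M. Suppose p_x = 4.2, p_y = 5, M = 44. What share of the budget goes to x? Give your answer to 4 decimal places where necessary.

share on x = 0.4565

With perfect complements, no substitution: consume in ratio x:y = 3:3.
Budget: p_x·x + p_y·x = M, so (3·p_x + 3·p_y)·x = 3·M.
Demand: x*(p_x,p_y,M) = 3·M/(3·p_x + 3·p_y), y* = 3·M/(3·p_x + 3·p_y).
Here 3·4.2 + 3·5 = 27.6, giving x* = 4.7826 and y* = 4.7826.
Expenditure on x: 4.2·4.7826 = 20.087; share = 0.4565.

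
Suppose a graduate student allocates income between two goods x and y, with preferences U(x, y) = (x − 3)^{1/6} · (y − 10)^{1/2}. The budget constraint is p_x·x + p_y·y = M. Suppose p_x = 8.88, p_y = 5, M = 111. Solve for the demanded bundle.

Let x' = x−3, y' = y−10. MRS = (1/3)·y'/x' = p_x/p_y.
After buying the subsistence bundle (3, 10), a share 0.25 of the remaining income goes to x: x* = 3 + 0.25·(M − 3p_x − 10p_y)/p_x.
Discretionary income = 111 − 3·8.88 − 10·5 = 34.36; x* = 3 + 0.25·34.36/8.88 = 3.9673; y* = 10 + 0.75·34.36/5 = 15.154.

x* = 3.9673, y* = 15.154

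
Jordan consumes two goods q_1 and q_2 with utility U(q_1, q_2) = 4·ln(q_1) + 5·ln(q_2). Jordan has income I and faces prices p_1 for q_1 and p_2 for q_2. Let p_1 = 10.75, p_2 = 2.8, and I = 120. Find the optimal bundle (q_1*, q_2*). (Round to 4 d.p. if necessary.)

q_1* = 4.9612, q_2* = 23.8095

MU_q_1/MU_q_2 = (4·q_2)/(5·q_1); tangency sets this equal to p_1/p_2.
So 4·p_2·q_2 = 5·p_1·q_1; combined with the budget, a share 4/9 of income goes to q_1.
Demand: q_1*(p_1,p_2,I) = 4/9·I/p_1 and q_2* = 5/9·I/p_2.
At p_1=10.75, p_2=2.8, I=120: q_1* = 4/9·120/10.75 = 4.9612, q_2* = 23.8095.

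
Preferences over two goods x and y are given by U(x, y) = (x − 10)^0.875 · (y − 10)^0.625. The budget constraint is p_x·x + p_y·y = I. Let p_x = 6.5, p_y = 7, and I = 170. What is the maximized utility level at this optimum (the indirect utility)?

V = 4.3069

Substituting into the budget: x* = 10 + 7/12·(I − 10·p_x − 10·p_y)/p_x, and y* = 10 + 5/12·(…)/p_y.
Discretionary income = 170 − 10·6.5 − 10·7 = 35; x* = 10 + 7/12·35/6.5 = 13.141; y* = 10 + 5/12·35/7 = 12.0833.
Utility at the optimum: U(13.141, 12.0833) = 4.3069.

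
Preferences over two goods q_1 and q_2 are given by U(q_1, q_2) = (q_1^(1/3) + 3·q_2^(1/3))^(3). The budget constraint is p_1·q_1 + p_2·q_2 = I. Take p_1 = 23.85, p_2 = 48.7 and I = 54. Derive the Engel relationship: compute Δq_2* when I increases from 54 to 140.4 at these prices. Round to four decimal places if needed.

From the CES first-order condition, (1/3)·(q_2/q_1)^(2/3) = p_1/p_2.
Solve for the ratio: q_2/q_1 = [3·p_1/p_2]^(1.5).
Substitute q_2 = (q_2/q_1)·q_1 into the budget: q_1* = I/(p_1 + p_2·(q_2/q_1)).
Numerically q_2/q_1 = 1.780824, so q_1* = 54/(23.85 + 48.7·1.780824) = 0.4884 and q_2* = 1.780824·0.4884 = 0.8697.
At I' = 140.4: q_2* = 2.2611. Change: 2.2611 − 0.8697 = 1.3915.

Δq_2* = 1.3915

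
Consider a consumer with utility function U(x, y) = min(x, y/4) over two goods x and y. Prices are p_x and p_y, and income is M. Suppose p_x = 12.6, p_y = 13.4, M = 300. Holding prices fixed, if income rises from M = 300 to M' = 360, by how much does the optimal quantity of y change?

Δy* = 3.6254

Demand: x*(p_x,p_y,M) = M/(p_x + 4·p_y), y* = 4·M/(p_x + 4·p_y).
Here 12.6 + 4·13.4 = 66.2, giving y* = 18.1269.
At M' = 360: y* = 21.7523. Change: 21.7523 − 18.1269 = 3.6254.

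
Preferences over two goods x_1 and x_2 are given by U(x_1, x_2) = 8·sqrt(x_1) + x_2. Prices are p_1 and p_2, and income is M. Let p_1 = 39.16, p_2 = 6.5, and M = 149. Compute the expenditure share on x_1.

MU_x_1 = 4/√x_1, MU_x_2 = 1. Tangency: 4/√x_1 = p_1/p_2.
Thus x_1* = (4·p_2/p_1)² — independent of M — with the rest of income spent on x_2.
Plugging in: x_1* = (4·6.5/39.16)² = 0.4408, x_2* = 20.2673.
Expenditure on x_1: 39.16·0.4408 = 17.2625; share = 0.1159.

share on x_1 = 0.1159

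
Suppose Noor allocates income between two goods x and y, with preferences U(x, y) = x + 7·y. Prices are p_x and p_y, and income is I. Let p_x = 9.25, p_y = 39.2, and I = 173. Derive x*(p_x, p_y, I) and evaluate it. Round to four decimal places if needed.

x* = 0

Numerically: x* = 0, y* = 4.4133.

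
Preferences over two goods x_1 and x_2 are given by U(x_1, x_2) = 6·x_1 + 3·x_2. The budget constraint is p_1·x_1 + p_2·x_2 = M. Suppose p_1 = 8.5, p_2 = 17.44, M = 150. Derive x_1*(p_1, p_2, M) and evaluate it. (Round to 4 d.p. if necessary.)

Perfect substitutes: compare marginal utility per dollar. 6/p_1 vs 3/p_2 → 0.7059 vs 0.172.
x_1 gives more utility per dollar, so spend all income on x_1: x_1* = M/p_1, x_2* = 0.
Numerically: x_1* = 17.6471, x_2* = 0.

x_1* = 17.6471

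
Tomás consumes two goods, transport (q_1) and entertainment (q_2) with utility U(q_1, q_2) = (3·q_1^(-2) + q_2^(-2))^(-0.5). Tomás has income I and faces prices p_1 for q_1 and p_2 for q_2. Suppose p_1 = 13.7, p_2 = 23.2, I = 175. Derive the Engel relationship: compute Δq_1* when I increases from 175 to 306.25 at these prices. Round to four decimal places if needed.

MRS = MU_q_1/MU_q_2 = 3·(q_2/q_1)^(3). Set equal to p_1/p_2.
Hence q_2/q_1 = ((1/3)·p_1/p_2)^(1/(3)), i.e. raised to the 1/3 power.
With the ratio pinned down, the budget gives q_1* = I/(p_1 + p_2·(q_2/q_1)) and q_2* = (q_2/q_1)·q_1*.
Numerically q_2/q_1 = 0.581706, so q_1* = 175/(13.7 + 23.2·0.581706) = 6.4349.
At I' = 306.25: q_1* = 11.261. Change: 11.261 − 6.4349 = 4.8262.

Δq_1* = 4.8262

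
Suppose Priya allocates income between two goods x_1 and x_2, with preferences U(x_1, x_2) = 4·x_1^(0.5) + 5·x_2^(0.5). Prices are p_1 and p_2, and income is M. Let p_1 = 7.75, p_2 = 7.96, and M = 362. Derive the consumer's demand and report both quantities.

x_1* = 18.5262, x_2* = 27.44

MRS = MU_x_1/MU_x_2 = (4/5)·(x_2/x_1)^(0.5). Set equal to p_1/p_2.
Solve for the ratio: x_2/x_1 = [(5/4)·p_1/p_2]^(2).
Substitute x_2 = (x_2/x_1)·x_1 into the budget: x_1* = M/(p_1 + p_2·(x_2/x_1)).
Numerically x_2/x_1 = 1.481144, so x_1* = 362/(7.75 + 7.96·1.481144) = 18.5262 and x_2* = 1.481144·18.5262 = 27.44.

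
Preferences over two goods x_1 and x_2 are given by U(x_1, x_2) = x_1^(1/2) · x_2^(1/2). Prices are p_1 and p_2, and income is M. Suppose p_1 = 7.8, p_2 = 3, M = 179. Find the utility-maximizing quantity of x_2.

x_2* = 29.8333

The MRS is x_2/x_1. Set MRS = p_1/p_2.
Rearranging, p_2·x_2 = p_1·x_1. Substituting into the budget gives p_1·x_1·(1 + 1) = M.
Demand: x_1*(p_1,p_2,M) = 0.5·M/p_1 and x_2* = 0.5·M/p_2.
At p_1=7.8, p_2=3, M=179: x_2* = 0.5·179/3 = 29.8333.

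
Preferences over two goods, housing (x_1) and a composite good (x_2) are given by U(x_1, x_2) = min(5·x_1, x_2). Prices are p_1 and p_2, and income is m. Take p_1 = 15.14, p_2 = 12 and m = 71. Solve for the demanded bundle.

Leontief preferences: the optimum is at the kink where x_1/1 = x_2/5, i.e. x_2 = 5·x_1.
Budget: p_1·x_1 + p_2·5·x_1 = m, so (p_1 + 5·p_2)·x_1 = m.
Demand: x_1*(p_1,p_2,m) = m/(p_1 + 5·p_2), x_2* = 5·m/(p_1 + 5·p_2).
Here 15.14 + 5·12 = 75.14, giving x_1* = 0.9449 and x_2* = 4.7245.

x_1* = 0.9449, x_2* = 4.7245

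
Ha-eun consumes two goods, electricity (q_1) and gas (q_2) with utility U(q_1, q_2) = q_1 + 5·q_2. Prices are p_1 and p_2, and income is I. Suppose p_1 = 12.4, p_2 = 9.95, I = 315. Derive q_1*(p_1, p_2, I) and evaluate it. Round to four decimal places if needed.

Perfect substitutes: compare marginal utility per dollar. 1/p_1 vs 5/p_2 → 0.0806 vs 0.5025.
q_2 gives more utility per dollar, so spend all income on q_2: q_2* = I/p_2, q_1* = 0.
Numerically: q_1* = 0, q_2* = 31.6583.

q_1* = 0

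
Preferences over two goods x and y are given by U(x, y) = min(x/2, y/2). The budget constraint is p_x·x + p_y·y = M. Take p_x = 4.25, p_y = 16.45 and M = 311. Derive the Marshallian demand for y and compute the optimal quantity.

y* = 15.0242

Here 2·4.25 + 2·16.45 = 41.4, giving y* = 15.0242.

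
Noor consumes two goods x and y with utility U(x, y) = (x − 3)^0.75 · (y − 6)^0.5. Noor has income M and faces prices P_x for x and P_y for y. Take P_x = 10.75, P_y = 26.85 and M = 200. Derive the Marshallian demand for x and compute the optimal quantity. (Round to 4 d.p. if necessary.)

Let x' = x−3, y' = y−6. MRS = (3/2)·y'/x' = P_x/P_y.
After buying the subsistence bundle (3, 6), a share 0.6 of the remaining income goes to x: x* = 3 + 0.6·(M − 3P_x − 6P_y)/P_x.
Discretionary income = 200 − 3·10.75 − 6·26.85 = 6.65; x* = 3 + 0.6·6.65/10.75 = 3.3712.

x* = 3.3712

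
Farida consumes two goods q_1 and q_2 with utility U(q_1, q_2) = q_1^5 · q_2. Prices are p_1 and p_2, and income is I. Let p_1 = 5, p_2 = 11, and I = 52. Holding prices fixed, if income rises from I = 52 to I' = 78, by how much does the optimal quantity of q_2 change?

At p_1=5, p_2=11, I=52: q_2* = 1/6·52/11 = 0.7879.
At I' = 78: q_2* = 1.1818. Change: 1.1818 − 0.7879 = 0.3939.

Δq_2* = 0.3939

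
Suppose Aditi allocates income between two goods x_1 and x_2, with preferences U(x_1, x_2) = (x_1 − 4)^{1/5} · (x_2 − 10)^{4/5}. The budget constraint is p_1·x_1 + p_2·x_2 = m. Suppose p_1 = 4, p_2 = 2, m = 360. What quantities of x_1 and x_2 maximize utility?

Discretionary income = 360 − 4·4 − 10·2 = 324; x_1* = 4 + 0.2·324/4 = 20.2; x_2* = 10 + 0.8·324/2 = 139.6.

x_1* = 20.2, x_2* = 139.6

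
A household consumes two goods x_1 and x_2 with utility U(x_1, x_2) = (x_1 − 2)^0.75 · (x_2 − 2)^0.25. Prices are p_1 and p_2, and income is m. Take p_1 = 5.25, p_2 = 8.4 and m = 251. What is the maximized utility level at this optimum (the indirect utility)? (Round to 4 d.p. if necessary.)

MRS = 3·(x_2−2)/(x_1−2). Tangency with p_1/p_2 gives x_2−2 = (1/3)·(p_1/p_2)·(x_1−2).
Substituting into the budget: x_1* = 2 + 0.75·(m − 2·p_1 − 2·p_2)/p_1, and x_2* = 2 + 0.25·(…)/p_2.
Discretionary income = 251 − 2·5.25 − 2·8.4 = 223.7; x_1* = 2 + 0.75·223.7/5.25 = 33.9571; x_2* = 2 + 0.25·223.7/8.4 = 8.6577.
Utility at the optimum: U(33.9571, 8.6577) = 21.5902.

V = 21.5902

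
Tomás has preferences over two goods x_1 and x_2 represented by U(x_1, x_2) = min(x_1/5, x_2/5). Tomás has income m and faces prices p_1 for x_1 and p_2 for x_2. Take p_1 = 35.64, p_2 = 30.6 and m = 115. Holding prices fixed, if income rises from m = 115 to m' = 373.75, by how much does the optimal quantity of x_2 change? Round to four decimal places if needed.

With perfect complements, no substitution: consume in ratio x_1:x_2 = 5:5.
Budget: p_1·x_1 + p_2·x_1 = m, so (5·p_1 + 5·p_2)·x_1 = 5·m.
Demand: x_1*(p_1,p_2,m) = 5·m/(5·p_1 + 5·p_2), x_2* = 5·m/(5·p_1 + 5·p_2).
Here 5·35.64 + 5·30.6 = 331.2, giving x_2* = 1.7361.
At m' = 373.75: x_2* = 5.6424. Change: 5.6424 − 1.7361 = 3.9062.

Δx_2* = 3.9062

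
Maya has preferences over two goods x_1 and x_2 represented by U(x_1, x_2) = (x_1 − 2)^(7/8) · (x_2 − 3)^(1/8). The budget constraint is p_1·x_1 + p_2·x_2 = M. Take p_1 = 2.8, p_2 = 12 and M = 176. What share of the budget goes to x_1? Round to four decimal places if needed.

share on x_1 = 0.7

MRS = 7·(x_2−3)/(x_1−2). Tangency with p_1/p_2 gives x_2−3 = (1/7)·(p_1/p_2)·(x_1−2).
After buying the subsistence bundle (2, 3), a share 0.875 of the remaining income goes to x_1: x_1* = 2 + 0.875·(M − 2p_1 − 3p_2)/p_1.
Discretionary income = 176 − 2·2.8 − 3·12 = 134.4; x_1* = 2 + 0.875·134.4/2.8 = 44; x_2* = 3 + 0.125·134.4/12 = 4.4.
Expenditure on x_1: 2.8·44 = 123.2; share = 0.7.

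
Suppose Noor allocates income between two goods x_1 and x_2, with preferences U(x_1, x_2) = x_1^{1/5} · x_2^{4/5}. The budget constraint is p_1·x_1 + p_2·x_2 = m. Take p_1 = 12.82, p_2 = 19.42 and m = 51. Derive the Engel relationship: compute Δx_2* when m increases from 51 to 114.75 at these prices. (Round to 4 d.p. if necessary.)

Demand: x_1*(p_1,p_2,m) = 0.2·m/p_1 and x_2* = 0.8·m/p_2.
At p_1=12.82, p_2=19.42, m=51: x_2* = 0.8·51/19.42 = 2.1009.
At m' = 114.75: x_2* = 4.7271. Change: 4.7271 − 2.1009 = 2.6262.

Δx_2* = 2.6262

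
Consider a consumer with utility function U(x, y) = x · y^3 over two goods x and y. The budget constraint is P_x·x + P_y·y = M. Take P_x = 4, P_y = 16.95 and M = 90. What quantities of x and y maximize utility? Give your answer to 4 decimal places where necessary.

The MRS is (1/3)·y/x. Set MRS = P_x/P_y.
So P_y·y = 3·P_x·x; combined with the budget, a share 0.25 of income goes to x.
Demand: x*(P_x,P_y,M) = 0.25·M/P_x and y* = 0.75·M/P_y.
At P_x=4, P_y=16.95, M=90: x* = 0.25·90/4 = 5.625, y* = 3.9823.

x* = 5.625, y* = 3.9823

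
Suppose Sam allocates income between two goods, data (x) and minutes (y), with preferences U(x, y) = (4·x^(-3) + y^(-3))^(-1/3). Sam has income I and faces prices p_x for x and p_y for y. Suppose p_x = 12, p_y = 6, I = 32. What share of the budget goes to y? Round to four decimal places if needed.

share on y = 0.296

MU_x ∝ 4·x^(-4), MU_y ∝ y^(-4), so MRS = 4·(y/x)^(4) = p_x/p_y.
Hence y/x = ((1/4)·p_x/p_y)^(1/(4)), i.e. raised to the 0.25 power.
Substitute y = (y/x)·x into the budget: x* = I/(p_x + p_y·(y/x)).
Numerically y/x = 0.840896, so x* = 32/(12 + 6·0.840896) = 1.8773 and y* = 0.840896·1.8773 = 1.5786.
Expenditure on y: 6·1.5786 = 9.4719; share = 0.296.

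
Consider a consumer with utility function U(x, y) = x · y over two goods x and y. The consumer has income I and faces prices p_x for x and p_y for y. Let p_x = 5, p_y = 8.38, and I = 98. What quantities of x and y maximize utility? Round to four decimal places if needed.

The MRS is y/x. Set MRS = p_x/p_y.
So p_y·y = p_x·x; combined with the budget, a share 0.5 of income goes to x.
Demand: x*(p_x,p_y,I) = 0.5·I/p_x and y* = 0.5·I/p_y.
At p_x=5, p_y=8.38, I=98: x* = 0.5·98/5 = 9.8, y* = 5.8473.

x* = 9.8, y* = 5.8473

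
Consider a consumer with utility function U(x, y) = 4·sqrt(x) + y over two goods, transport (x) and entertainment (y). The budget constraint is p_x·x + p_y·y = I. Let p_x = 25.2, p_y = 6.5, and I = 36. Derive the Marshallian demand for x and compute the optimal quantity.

x* = 0.2661

Utility is quasi-linear in y; the FOC for x is 2/√x = p_x/p_y.
Thus x* = (2·p_y/p_x)² — independent of I — with the rest of income spent on y.
Plugging in: x* = (2·6.5/25.2)² = 0.2661.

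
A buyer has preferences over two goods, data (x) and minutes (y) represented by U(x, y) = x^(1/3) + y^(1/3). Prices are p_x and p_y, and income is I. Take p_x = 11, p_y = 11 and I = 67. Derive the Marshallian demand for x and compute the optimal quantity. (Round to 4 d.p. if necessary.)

From the CES first-order condition, (y/x)^(2/3) = p_x/p_y.
Solve for the ratio: y/x = [p_x/p_y]^(1.5).
Substitute y = (y/x)·x into the budget: x* = I/(p_x + p_y·(y/x)).
Numerically y/x = 1, so x* = 67/(11 + 11·1) = 3.0455.

x* = 3.0455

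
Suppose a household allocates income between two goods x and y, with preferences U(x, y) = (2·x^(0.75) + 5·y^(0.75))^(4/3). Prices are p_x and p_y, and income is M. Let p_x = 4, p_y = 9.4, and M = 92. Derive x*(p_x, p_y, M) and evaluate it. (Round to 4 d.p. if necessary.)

x* = 5.7358

Substitute y = (y/x)·x into the budget: x* = M/(p_x + p_y·(y/x)).
Numerically y/x = 1.280821, so x* = 92/(4 + 9.4·1.280821) = 5.7358.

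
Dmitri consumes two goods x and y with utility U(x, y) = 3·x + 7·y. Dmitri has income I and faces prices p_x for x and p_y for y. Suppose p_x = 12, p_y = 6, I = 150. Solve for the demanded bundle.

Linear utility — the consumer picks whichever good has higher MU/price: 3/12 = 0.25 vs 7/6 = 1.1667.
y gives more utility per dollar, so spend all income on y: y* = I/p_y, x* = 0.
Numerically: x* = 0, y* = 25.

x* = 0, y* = 25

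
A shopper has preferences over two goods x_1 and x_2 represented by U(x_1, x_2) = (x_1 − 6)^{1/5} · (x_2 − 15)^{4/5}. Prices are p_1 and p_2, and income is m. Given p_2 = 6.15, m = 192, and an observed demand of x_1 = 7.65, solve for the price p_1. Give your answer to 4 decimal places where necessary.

p_1 = 7

MRS = (1/4)·(x_2−15)/(x_1−6). Tangency with p_1/p_2 gives x_2−15 = 4·(p_1/p_2)·(x_1−6).
Substituting into the budget: x_1* = 6 + 0.2·(m − 6·p_1 − 15·p_2)/p_1, and x_2* = 15 + 0.8·(…)/p_2.
Set x_1* = 7.65 in the demand function and solve for p_1: p_1 = 7.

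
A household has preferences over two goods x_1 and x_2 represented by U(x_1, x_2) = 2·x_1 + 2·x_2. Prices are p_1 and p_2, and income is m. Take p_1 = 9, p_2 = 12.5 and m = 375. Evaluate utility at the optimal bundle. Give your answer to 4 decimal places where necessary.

V = 83.3333

x_1 gives more utility per dollar, so spend all income on x_1: x_1* = m/p_1, x_2* = 0.
Numerically: x_1* = 41.6667, x_2* = 0.
Utility at the optimum: U(41.6667, 0) = 83.3333.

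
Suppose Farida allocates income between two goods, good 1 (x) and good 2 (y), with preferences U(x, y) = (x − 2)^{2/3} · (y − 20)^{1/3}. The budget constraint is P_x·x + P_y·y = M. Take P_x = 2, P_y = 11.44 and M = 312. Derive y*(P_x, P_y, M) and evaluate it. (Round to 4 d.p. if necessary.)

y* = 22.3077

This is Cobb-Douglas in (x−2, y−20): tangency gives 2/3·P_y·(y−20) = 1/3·P_x·(x−2).
Substituting into the budget: x* = 2 + 2/3·(M − 2·P_x − 20·P_y)/P_x, and y* = 20 + 1/3·(…)/P_y.
Discretionary income = 312 − 2·2 − 20·11.44 = 79.2; y* = 20 + 1/3·79.2/11.44 = 22.3077.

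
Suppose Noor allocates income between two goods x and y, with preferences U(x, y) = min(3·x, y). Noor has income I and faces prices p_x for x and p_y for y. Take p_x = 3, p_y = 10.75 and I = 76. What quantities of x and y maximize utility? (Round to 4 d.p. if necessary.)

With perfect complements, no substitution: consume in ratio x:y = 1:3.
Budget: p_x·x + p_y·3·x = I, so (p_x + 3·p_y)·x = I.
Demand: x*(p_x,p_y,I) = I/(p_x + 3·p_y), y* = 3·I/(p_x + 3·p_y).
Here 3 + 3·10.75 = 35.25, giving x* = 2.156 and y* = 6.4681.

x* = 2.156, y* = 6.4681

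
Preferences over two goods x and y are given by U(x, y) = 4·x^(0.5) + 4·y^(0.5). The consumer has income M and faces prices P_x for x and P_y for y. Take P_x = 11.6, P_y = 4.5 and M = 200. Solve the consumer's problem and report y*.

From the CES first-order condition, (y/x)^(0.5) = P_x/P_y.
Hence y/x = (P_x/P_y)^(1/(0.5)), i.e. raised to the 2 power.
With the ratio pinned down, the budget gives x* = M/(P_x + P_y·(y/x)) and y* = (y/x)·x*.
Numerically y/x = 6.644938, so x* = 200/(11.6 + 4.5·6.644938) = 4.819 and y* = 6.644938·4.819 = 32.0221.

y* = 32.0221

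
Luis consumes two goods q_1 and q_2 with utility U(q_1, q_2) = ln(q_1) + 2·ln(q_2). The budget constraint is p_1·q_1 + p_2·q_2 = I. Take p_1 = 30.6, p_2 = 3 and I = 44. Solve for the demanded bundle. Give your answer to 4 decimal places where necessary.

The MRS is (1/2)·q_2/q_1. Set MRS = p_1/p_2.
Rearranging, p_2·q_2 = 2·p_1·q_1. Substituting into the budget gives p_1·q_1·(1 + 2) = I.
Demand: q_1*(p_1,p_2,I) = 1/3·I/p_1 and q_2* = 2/3·I/p_2.
At p_1=30.6, p_2=3, I=44: q_1* = 1/3·44/30.6 = 0.4793, q_2* = 9.7778.

q_1* = 0.4793, q_2* = 9.7778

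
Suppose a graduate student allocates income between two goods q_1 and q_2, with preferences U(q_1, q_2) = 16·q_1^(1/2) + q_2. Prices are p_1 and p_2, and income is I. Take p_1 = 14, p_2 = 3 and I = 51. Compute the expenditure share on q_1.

MU_q_1 = 8/√q_1, MU_q_2 = 1. Tangency: 8/√q_1 = p_1/p_2.
Solve: √q_1 = 8·p_2/p_1, so q_1*(p_1,p_2) = (8·p_2/p_1)², and q_2* = (I − p_1·q_1*)/p_2.
Plugging in: q_1* = (8·3/14)² = 2.9388, q_2* = 3.2857.
Expenditure on q_1: 14·2.9388 = 41.1429; share = 0.8067.

share on q_1 = 0.8067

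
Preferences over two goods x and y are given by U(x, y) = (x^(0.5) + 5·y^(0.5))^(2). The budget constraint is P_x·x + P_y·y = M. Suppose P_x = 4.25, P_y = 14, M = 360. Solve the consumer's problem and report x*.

x* = 9.8618

MU_x ∝ x^(-0.5), MU_y ∝ 5·y^(-0.5), so MRS = (1/5)·(y/x)^(0.5) = P_x/P_y.
Solve for the ratio: y/x = [5·P_x/P_y]^(2).
With the ratio pinned down, the budget gives x* = M/(P_x + P_y·(y/x)) and y* = (y/x)·x*.
Numerically y/x = 2.30389, so x* = 360/(4.25 + 14·2.30389) = 9.8618.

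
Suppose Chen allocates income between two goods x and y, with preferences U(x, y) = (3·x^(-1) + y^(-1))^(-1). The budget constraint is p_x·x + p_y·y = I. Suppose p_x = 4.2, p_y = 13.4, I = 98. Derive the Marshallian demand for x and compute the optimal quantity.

MU_x ∝ 3·x^(-2), MU_y ∝ y^(-2), so MRS = 3·(y/x)^(2) = p_x/p_y.
Solve for the ratio: y/x = [(1/3)·p_x/p_y]^(0.5).
With the ratio pinned down, the budget gives x* = I/(p_x + p_y·(y/x)) and y* = (y/x)·x*.
Numerically y/x = 0.32323, so x* = 98/(4.2 + 13.4·0.32323) = 11.4871.

x* = 11.4871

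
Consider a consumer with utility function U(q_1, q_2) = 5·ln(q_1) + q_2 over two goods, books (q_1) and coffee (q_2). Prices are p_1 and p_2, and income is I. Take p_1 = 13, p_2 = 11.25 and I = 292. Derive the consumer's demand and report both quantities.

q_1* = 4.3269, q_2* = 20.9556

MU_q_1 = 5/q_1, MU_q_2 = 1. Tangency: 5/q_1 = p_1/p_2.
So q_1*(p_1,p_2) = 5·p_2/p_1, independent of income; and q_2* = (I − 5·p_2)/p_2.
At the given prices: q_1* = 5·11.25/13 = 4.3269, and q_2* = 20.9556.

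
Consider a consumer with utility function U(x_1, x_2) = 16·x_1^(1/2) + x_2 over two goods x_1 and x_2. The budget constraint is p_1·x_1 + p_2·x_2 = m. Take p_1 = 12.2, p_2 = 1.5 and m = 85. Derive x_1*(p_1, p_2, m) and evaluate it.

Plugging in: x_1* = (8·1.5/12.2)² = 0.9675.

x_1* = 0.9675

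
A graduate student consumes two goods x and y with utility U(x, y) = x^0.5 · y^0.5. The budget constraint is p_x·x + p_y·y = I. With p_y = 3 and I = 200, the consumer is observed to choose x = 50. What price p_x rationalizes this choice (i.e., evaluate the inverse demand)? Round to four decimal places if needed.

p_x = 2

Tangency: MRS = y/x = p_x/p_y.
So 0.5·p_y·y = 0.5·p_x·x; combined with the budget, a share 0.5 of income goes to x.
Demand: x*(p_x,p_y,I) = 0.5·I/p_x and y* = 0.5·I/p_y.
Set x* = 50 in the demand function and solve for p_x: p_x = 2.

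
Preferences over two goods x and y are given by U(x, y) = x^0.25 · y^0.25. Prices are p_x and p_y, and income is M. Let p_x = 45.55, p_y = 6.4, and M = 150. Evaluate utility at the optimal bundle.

V = 2.0959

The MRS is y/x. Set MRS = p_x/p_y.
So 0.25·p_y·y = 0.25·p_x·x; combined with the budget, a share 0.5 of income goes to x.
Demand: x*(p_x,p_y,M) = 0.5·M/p_x and y* = 0.5·M/p_y.
At p_x=45.55, p_y=6.4, M=150: x* = 0.5·150/45.55 = 1.6465, y* = 11.7188.
Utility at the optimum: U(1.6465, 11.7188) = 2.0959.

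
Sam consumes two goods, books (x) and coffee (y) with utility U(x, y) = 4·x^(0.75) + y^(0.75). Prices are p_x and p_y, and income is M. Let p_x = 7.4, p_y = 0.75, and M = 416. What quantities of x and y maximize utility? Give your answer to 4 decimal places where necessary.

From the CES first-order condition, 4·(y/x)^(0.25) = p_x/p_y.
Hence y/x = ((1/4)·p_x/p_y)^(1/(0.25)), i.e. raised to the 4 power.
With the ratio pinned down, the budget gives x* = M/(p_x + p_y·(y/x)) and y* = (y/x)·x*.
Numerically y/x = 37.020464, so x* = 416/(7.4 + 0.75·37.020464) = 11.8298 and y* = 37.020464·11.8298 = 437.9457.

x* = 11.8298, y* = 437.9457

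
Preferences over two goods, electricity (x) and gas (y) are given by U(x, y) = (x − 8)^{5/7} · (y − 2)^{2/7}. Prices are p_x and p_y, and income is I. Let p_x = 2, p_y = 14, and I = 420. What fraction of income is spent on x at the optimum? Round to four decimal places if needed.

MRS = (5/2)·(y−2)/(x−8). Tangency with p_x/p_y gives y−2 = (2/5)·(p_x/p_y)·(x−8).
After buying the subsistence bundle (8, 2), a share 5/7 of the remaining income goes to x: x* = 8 + 5/7·(I − 8p_x − 2p_y)/p_x.
Discretionary income = 420 − 8·2 − 2·14 = 376; x* = 8 + 5/7·376/2 = 142.2857; y* = 2 + 2/7·376/14 = 9.6735.
Expenditure on x: 2·142.2857 = 284.5714; share = 0.6776.

share on x = 0.6776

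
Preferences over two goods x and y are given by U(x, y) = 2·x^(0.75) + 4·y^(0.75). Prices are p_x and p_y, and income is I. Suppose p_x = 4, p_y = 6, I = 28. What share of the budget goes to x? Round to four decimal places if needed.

share on x = 0.1742

MRS = MU_x/MU_y = (1/2)·(y/x)^(0.25). Set equal to p_x/p_y.
Solve for the ratio: y/x = [2·p_x/p_y]^(4).
With the ratio pinned down, the budget gives x* = I/(p_x + p_y·(y/x)) and y* = (y/x)·x*.
Numerically y/x = 3.160494, so x* = 28/(4 + 6·3.160494) = 1.2194 and y* = 3.160494·1.2194 = 3.8538.
Expenditure on x: 4·1.2194 = 4.8774; share = 0.1742.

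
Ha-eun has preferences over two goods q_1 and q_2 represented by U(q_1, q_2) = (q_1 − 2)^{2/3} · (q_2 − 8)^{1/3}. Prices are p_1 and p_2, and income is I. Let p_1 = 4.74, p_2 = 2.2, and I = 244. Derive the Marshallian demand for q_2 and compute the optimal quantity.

q_2* = 40.8667

This is Cobb-Douglas in (q_1−2, q_2−8): tangency gives 2/3·p_2·(q_2−8) = 1/3·p_1·(q_1−2).
Substituting into the budget: q_1* = 2 + 2/3·(I − 2·p_1 − 8·p_2)/p_1, and q_2* = 8 + 1/3·(…)/p_2.
Discretionary income = 244 − 2·4.74 − 8·2.2 = 216.92; q_2* = 8 + 1/3·216.92/2.2 = 40.8667.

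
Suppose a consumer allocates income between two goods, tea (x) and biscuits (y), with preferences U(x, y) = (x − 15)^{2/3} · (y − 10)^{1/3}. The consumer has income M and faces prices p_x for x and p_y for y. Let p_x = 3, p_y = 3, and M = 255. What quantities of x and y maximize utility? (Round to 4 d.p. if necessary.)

x* = 55, y* = 30

Substituting into the budget: x* = 15 + 2/3·(M − 15·p_x − 10·p_y)/p_x, and y* = 10 + 1/3·(…)/p_y.
Discretionary income = 255 − 15·3 − 10·3 = 180; x* = 15 + 2/3·180/3 = 55; y* = 10 + 1/3·180/3 = 30.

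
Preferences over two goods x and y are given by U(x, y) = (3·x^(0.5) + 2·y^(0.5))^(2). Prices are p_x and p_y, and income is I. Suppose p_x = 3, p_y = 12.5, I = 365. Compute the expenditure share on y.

share on y = 0.0964

With the ratio pinned down, the budget gives x* = I/(p_x + p_y·(y/x)) and y* = (y/x)·x*.
Numerically y/x = 0.0256, so x* = 365/(3 + 12.5·0.0256) = 109.9398 and y* = 0.0256·109.9398 = 2.8145.
Expenditure on y: 12.5·2.8145 = 35.1807; share = 0.0964.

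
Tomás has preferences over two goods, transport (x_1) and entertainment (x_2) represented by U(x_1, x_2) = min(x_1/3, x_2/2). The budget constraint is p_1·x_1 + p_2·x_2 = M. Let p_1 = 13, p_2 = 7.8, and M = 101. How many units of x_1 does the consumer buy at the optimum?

Leontief preferences: the optimum is at the kink where x_1/3 = x_2/2, i.e. x_2 = (2/3)·x_1.
Budget: p_1·x_1 + p_2·(2/3)·x_1 = M, so (3·p_1 + 2·p_2)·x_1 = 3·M.
Demand: x_1*(p_1,p_2,M) = 3·M/(3·p_1 + 2·p_2), x_2* = 2·M/(3·p_1 + 2·p_2).
Here 3·13 + 2·7.8 = 54.6, giving x_1* = 5.5495.

x_1* = 5.5495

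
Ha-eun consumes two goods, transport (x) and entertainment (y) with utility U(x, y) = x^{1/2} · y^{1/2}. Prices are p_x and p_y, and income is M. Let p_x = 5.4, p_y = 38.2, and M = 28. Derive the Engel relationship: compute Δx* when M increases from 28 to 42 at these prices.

Tangency: MRS = y/x = p_x/p_y.
So 0.5·p_y·y = 0.5·p_x·x; combined with the budget, a share 0.5 of income goes to x.
Demand: x*(p_x,p_y,M) = 0.5·M/p_x and y* = 0.5·M/p_y.
At p_x=5.4, p_y=38.2, M=28: x* = 0.5·28/5.4 = 2.5926.
At M' = 42: x* = 3.8889. Change: 3.8889 − 2.5926 = 1.2963.

Δx* = 1.2963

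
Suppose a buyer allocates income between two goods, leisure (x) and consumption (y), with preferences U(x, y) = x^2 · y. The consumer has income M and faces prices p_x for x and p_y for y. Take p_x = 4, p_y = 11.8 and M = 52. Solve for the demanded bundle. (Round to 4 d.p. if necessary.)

x* = 8.6667, y* = 1.4689

Demand: x*(p_x,p_y,M) = 2/3·M/p_x and y* = 1/3·M/p_y.
At p_x=4, p_y=11.8, M=52: x* = 2/3·52/4 = 8.6667, y* = 1.4689.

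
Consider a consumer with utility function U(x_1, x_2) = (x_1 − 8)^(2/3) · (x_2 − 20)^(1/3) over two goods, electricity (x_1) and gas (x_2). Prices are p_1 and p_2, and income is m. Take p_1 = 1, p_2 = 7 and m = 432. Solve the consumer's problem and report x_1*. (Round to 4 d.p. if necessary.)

x_1* = 197.3333

MRS = 2·(x_2−20)/(x_1−8). Tangency with p_1/p_2 gives x_2−20 = (1/2)·(p_1/p_2)·(x_1−8).
After buying the subsistence bundle (8, 20), a share 2/3 of the remaining income goes to x_1: x_1* = 8 + 2/3·(m − 8p_1 − 20p_2)/p_1.
Discretionary income = 432 − 8·1 − 20·7 = 284; x_1* = 8 + 2/3·284/1 = 197.3333.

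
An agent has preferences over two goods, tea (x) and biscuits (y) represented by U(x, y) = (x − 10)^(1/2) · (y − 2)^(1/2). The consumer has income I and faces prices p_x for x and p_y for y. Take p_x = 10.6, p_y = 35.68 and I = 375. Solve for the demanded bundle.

x* = 19.3226, y* = 4.7696

Let x' = x−10, y' = y−2. MRS = y'/x' = p_x/p_y.
Substituting into the budget: x* = 10 + 0.5·(I − 10·p_x − 2·p_y)/p_x, and y* = 2 + 0.5·(…)/p_y.
Discretionary income = 375 − 10·10.6 − 2·35.68 = 197.64; x* = 10 + 0.5·197.64/10.6 = 19.3226; y* = 2 + 0.5·197.64/35.68 = 4.7696.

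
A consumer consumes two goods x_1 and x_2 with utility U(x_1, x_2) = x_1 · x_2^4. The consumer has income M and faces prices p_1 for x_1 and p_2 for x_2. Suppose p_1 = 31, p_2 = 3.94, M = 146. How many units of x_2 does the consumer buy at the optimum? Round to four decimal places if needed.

x_2* = 29.6447

MU_x_1/MU_x_2 = (x_2)/(4·x_1); tangency sets this equal to p_1/p_2.
Rearranging, p_2·x_2 = 4·p_1·x_1. Substituting into the budget gives p_1·x_1·(1 + 4) = M.
Demand: x_1*(p_1,p_2,M) = 0.2·M/p_1 and x_2* = 0.8·M/p_2.
At p_1=31, p_2=3.94, M=146: x_2* = 0.8·146/3.94 = 29.6447.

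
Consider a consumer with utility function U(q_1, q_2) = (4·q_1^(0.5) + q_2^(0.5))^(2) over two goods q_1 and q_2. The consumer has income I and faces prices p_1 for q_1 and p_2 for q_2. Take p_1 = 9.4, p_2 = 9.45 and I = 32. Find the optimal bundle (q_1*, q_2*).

q_1* = 3.205, q_2* = 0.1982

With the ratio pinned down, the budget gives q_1* = I/(p_1 + p_2·(q_2/q_1)) and q_2* = (q_2/q_1)·q_1*.
Numerically q_2/q_1 = 0.06184, so q_1* = 32/(9.4 + 9.45·0.06184) = 3.205 and q_2* = 0.06184·3.205 = 0.1982.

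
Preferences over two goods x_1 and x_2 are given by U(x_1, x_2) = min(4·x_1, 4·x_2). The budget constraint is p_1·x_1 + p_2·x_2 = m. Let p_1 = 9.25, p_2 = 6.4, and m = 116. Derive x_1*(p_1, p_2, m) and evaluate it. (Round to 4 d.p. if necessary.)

With perfect complements, no substitution: consume in ratio x_1:x_2 = 4:4.
Budget: p_1·x_1 + p_2·x_1 = m, so (4·p_1 + 4·p_2)·x_1 = 4·m.
Demand: x_1*(p_1,p_2,m) = 4·m/(4·p_1 + 4·p_2), x_2* = 4·m/(4·p_1 + 4·p_2).
Here 4·9.25 + 4·6.4 = 62.6, giving x_1* = 7.4121.

x_1* = 7.4121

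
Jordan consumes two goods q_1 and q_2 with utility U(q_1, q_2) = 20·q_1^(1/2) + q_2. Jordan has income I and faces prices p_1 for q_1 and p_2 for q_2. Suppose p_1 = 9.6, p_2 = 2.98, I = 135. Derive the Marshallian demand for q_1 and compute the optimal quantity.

q_1* = 9.6359

MU_q_1 = 10/√q_1, MU_q_2 = 1. Tangency: 10/√q_1 = p_1/p_2.
Thus q_1* = (10·p_2/p_1)² — independent of I — with the rest of income spent on q_2.
Plugging in: q_1* = (10·2.98/9.6)² = 9.6359.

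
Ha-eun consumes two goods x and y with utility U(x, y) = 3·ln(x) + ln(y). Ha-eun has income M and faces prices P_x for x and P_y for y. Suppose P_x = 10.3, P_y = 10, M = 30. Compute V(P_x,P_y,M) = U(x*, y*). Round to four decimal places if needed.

The MRS is 3·y/x. Set MRS = P_x/P_y.
Rearranging, P_y·y = (1/3)·P_x·x. Substituting into the budget gives P_x·x·(1 + (1/3)) = M.
Demand: x*(P_x,P_y,M) = 0.75·M/P_x and y* = 0.25·M/P_y.
At P_x=10.3, P_y=10, M=30: x* = 0.75·30/10.3 = 2.1845, y* = 0.75.
Utility at the optimum: U(2.1845, 0.75) = 2.0564.

V = 2.0564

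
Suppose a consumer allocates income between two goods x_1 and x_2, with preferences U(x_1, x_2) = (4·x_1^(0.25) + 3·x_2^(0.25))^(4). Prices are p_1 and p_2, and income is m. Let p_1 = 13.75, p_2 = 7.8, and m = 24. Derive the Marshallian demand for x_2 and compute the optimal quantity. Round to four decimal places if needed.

From the CES first-order condition, (4/3)·(x_2/x_1)^(0.75) = p_1/p_2.
Solve for the ratio: x_2/x_1 = [(3/4)·p_1/p_2]^(4/3).
With the ratio pinned down, the budget gives x_1* = m/(p_1 + p_2·(x_2/x_1)) and x_2* = (x_2/x_1)·x_1*.
Numerically x_2/x_1 = 1.451084, so x_1* = 24/(13.75 + 7.8·1.451084) = 0.9574 and x_2* = 1.451084·0.9574 = 1.3892.

x_2* = 1.3892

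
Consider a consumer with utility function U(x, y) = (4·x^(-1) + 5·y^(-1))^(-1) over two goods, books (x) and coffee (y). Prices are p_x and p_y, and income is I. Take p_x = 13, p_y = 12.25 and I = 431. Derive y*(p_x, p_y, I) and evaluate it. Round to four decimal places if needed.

From the CES first-order condition, (4/5)·(y/x)^(2) = p_x/p_y.
Hence y/x = ((5/4)·p_x/p_y)^(1/(2)), i.e. raised to the 0.5 power.
With the ratio pinned down, the budget gives x* = I/(p_x + p_y·(y/x)) and y* = (y/x)·x*.
Numerically y/x = 1.151751, so x* = 431/(13 + 12.25·1.151751) = 15.8988 and y* = 1.151751·15.8988 = 18.3115.

y* = 18.3115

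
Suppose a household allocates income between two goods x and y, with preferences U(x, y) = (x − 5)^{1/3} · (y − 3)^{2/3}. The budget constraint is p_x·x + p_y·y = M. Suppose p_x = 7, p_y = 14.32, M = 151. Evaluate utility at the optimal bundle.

V = 3.4261

Substituting into the budget: x* = 5 + 1/3·(M − 5·p_x − 3·p_y)/p_x, and y* = 3 + 2/3·(…)/p_y.
Discretionary income = 151 − 5·7 − 3·14.32 = 73.04; x* = 5 + 1/3·73.04/7 = 8.4781; y* = 3 + 2/3·73.04/14.32 = 6.4004.
Utility at the optimum: U(8.4781, 6.4004) = 3.4261.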